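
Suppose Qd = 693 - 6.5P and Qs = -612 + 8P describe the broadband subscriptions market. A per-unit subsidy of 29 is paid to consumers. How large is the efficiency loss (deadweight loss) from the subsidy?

Deadweight loss = 1508

Pre-subsidy: 693 - 6.5P = -612 + 8P gives P* = 90, Q* = 108.
With the rebate, buyers effectively pay Pb = Ps − 29, where Ps is the price sellers receive.
Demand in terms of Ps becomes Qd = 693 − 6.5(Ps − 29) = 881.5 - 6.5Ps. Setting this equal to supply: 881.5 - 6.5Ps = -612 + 8Ps, so Ps = 103.
Buyers pay Pb = 103 − 29 = 74; Q' = -612 + 8·103 = 212.
The subsidy expands output by 212 − 108 = 104 past the efficient level; on those units the gap between marginal cost and willingness to pay runs from 0 up to 29.
DWL = ½ × 29 × 104 = 1508.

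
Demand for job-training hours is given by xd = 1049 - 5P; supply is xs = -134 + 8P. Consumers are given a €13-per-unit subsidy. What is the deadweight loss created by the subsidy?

Pre-subsidy: 1049 - 5P = -134 + 8P gives P* = 91, x* = 594.
With the rebate, buyers effectively pay Pb = Ps − 13, where Ps is the price sellers receive.
Demand in terms of Ps becomes xd = 1049 − 5(Ps − 13) = 1114 - 5Ps. Setting this equal to supply: 1114 - 5Ps = -134 + 8Ps, so Ps = 96.
Buyers pay Pb = 96 − 13 = 83; x' = -134 + 8·96 = 634.
The subsidy expands output by 634 − 594 = 40 past the efficient level; on those units the gap between marginal cost and willingness to pay runs from 0 up to 13.
DWL = ½ × 13 × 40 = 260.

Deadweight loss = €260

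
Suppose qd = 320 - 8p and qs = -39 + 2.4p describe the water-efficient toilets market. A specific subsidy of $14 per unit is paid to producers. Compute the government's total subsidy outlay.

Pre-subsidy: 320 - 8p = -39 + 2.4p gives p* = 1795/52, q* = 570/13.
With the subsidy, sellers receive ps = pb + 14 for each unit, where pb is the price buyers pay.
Supply in terms of pb becomes qs = -39 + 2.4(pb + 14) = -5.4 + 2.4pb. Setting this equal to demand: 320 - 8pb = -5.4 + 2.4pb, so pb = 1627/52.
Sellers receive ps = 1627/52 + 14 = 2355/52; q' = 320 − 8·(1627/52) = 906/13.
Government outlay = subsidy × quantity = 14 × 906/13 = 12684/13.

Government cost = 12684/13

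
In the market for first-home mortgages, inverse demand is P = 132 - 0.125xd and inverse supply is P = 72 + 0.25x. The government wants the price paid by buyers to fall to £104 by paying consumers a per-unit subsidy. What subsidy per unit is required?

At a buyer price of 104, quantity demanded is 1056 − 8·104 = 224.
Sellers supply 224 only when they receive Ps = 72 + 0.25·224 = 128.
s = Ps − Pb = 128 − 104 = 24.

Required subsidy s = £24 per unit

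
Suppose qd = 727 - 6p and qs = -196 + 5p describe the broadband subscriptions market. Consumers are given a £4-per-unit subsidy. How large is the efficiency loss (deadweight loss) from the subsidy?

Deadweight loss = 240/11

Pre-subsidy: 727 - 6p = -196 + 5p gives p* = 923/11, q* = 2459/11.
With the rebate, buyers effectively pay pb = ps − 4, where ps is the price sellers receive.
Demand in terms of ps becomes qd = 727 − 6(ps − 4) = 751 - 6ps. Setting this equal to supply: 751 - 6ps = -196 + 5ps, so ps = 947/11.
Buyers pay pb = 947/11 − 4 = 903/11; q' = -196 + 5·(947/11) = 2579/11.
The subsidy expands output by 2579/11 − 2459/11 = 120/11 past the efficient level; on those units the gap between marginal cost and willingness to pay runs from 0 up to 4.
DWL = ½ × 4 × 120/11 = 240/11.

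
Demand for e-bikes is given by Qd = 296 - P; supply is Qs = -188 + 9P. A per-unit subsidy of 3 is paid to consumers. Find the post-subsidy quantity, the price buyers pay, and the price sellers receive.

Pre-subsidy: 296 - P = -188 + 9P gives P* = 48.4, Q* = 247.6.
With the rebate, buyers effectively pay Pb = Ps − 3, where Ps is the price sellers receive.
Demand in terms of Ps becomes Qd = 296 − 1(Ps − 3) = 299 - Ps. Setting this equal to supply: 299 - Ps = -188 + 9Ps, so Ps = 48.7.
Buyers pay Pb = 48.7 − 3 = 45.7; Q' = -188 + 9·48.7 = 250.3.

Q' = 250.3; buyers pay 45.7; sellers receive 48.7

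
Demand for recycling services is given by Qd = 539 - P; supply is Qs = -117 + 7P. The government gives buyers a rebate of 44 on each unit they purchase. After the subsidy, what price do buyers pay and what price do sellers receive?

Pre-subsidy: 539 - P = -117 + 7P gives P* = 82, Q* = 457.
With the rebate, buyers effectively pay Pb = Ps − 44, where Ps is the price sellers receive.
Demand in terms of Ps becomes Qd = 539 − 1(Ps − 44) = 583 - Ps. Setting this equal to supply: 583 - Ps = -117 + 7Ps, so Ps = 87.5.
Buyers pay Pb = 87.5 − 44 = 43.5; Q' = -117 + 7·87.5 = 495.5.

Buyers pay 43.5; sellers receive 87.5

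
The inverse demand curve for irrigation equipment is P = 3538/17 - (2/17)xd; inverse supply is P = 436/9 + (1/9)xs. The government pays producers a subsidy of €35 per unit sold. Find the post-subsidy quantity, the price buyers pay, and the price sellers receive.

Pre-subsidy: 3538/17 - (2/17)x = 436/9 + (1/9)x gives x* = 698 and P* = 126.
With the subsidy, sellers receive Ps = Pb + 35 for each unit, where Pb is the price buyers pay.
On the curves, Pb = 3538/17 - (2/17)x and Ps = 436/9 + (1/9)x; the wedge Ps − Pb = 35 gives 436/9 + (1/9)x − (3538/17 - (2/17)x) = 35, so x' = 851.
Then Pb = 3538/17 − (2/17)·851 = 108 and Ps = 436/9 + (1/9)·851 = 143.

x' = 851; buyers pay €108; sellers receive €143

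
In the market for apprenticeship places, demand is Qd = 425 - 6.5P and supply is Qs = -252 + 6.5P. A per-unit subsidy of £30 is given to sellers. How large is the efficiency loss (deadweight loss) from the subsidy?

Deadweight loss = £1462.5

Pre-subsidy: 425 - 6.5P = -252 + 6.5P gives P* = 677/13, Q* = 86.5.
With the subsidy, sellers receive Ps = Pb + 30 for each unit, where Pb is the price buyers pay.
Supply in terms of Pb becomes Qs = -252 + 6.5(Pb + 30) = -57 + 6.5Pb. Setting this equal to demand: 425 - 6.5Pb = -57 + 6.5Pb, so Pb = 482/13.
Sellers receive Ps = 482/13 + 30 = 872/13; Q' = 425 − 6.5·(482/13) = 184.
The subsidy expands output by 184 − 86.5 = 97.5 past the efficient level; on those units the gap between marginal cost and willingness to pay runs from 0 up to 30.
DWL = ½ × 30 × 97.5 = 1462.5.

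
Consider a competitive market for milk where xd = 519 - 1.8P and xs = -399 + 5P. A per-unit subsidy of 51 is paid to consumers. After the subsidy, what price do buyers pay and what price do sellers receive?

Buyers pay 97.5; sellers receive 148.5

Pre-subsidy: 519 - 1.8P = -399 + 5P gives P* = 135, x* = 276.
With the rebate, buyers effectively pay Pb = Ps − 51, where Ps is the price sellers receive.
Demand in terms of Ps becomes xd = 519 − 1.8(Ps − 51) = 610.8 - 1.8Ps. Setting this equal to supply: 610.8 - 1.8Ps = -399 + 5Ps, so Ps = 148.5.
Buyers pay Pb = 148.5 − 51 = 97.5; x' = -399 + 5·148.5 = 343.5.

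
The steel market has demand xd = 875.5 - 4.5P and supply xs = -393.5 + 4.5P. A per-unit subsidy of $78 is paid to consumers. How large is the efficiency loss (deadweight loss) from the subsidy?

Pre-subsidy: 875.5 - 4.5P = -393.5 + 4.5P gives P* = 141, x* = 241.
With the rebate, buyers effectively pay Pb = Ps − 78, where Ps is the price sellers receive.
Demand in terms of Ps becomes xd = 875.5 − 4.5(Ps − 78) = 1226.5 - 4.5Ps. Setting this equal to supply: 1226.5 - 4.5Ps = -393.5 + 4.5Ps, so Ps = 180.
Buyers pay Pb = 180 − 78 = 102; x' = -393.5 + 4.5·180 = 416.5.
The subsidy expands output by 416.5 − 241 = 175.5 past the efficient level; on those units the gap between marginal cost and willingness to pay runs from 0 up to 78.
DWL = ½ × 78 × 175.5 = 6844.5.

Deadweight loss = $6844.5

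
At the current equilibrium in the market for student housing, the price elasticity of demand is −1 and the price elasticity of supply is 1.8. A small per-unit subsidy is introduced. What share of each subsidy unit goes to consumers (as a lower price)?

Consumer share = 9/14

For a small subsidy around the equilibrium, the benefit split depends on the relative slopes, which at a point are proportional to the elasticities.
Buyer share = εs/(εs + |εd|) = 1.8/(1.8 + 1) = 9/14; seller share = |εd|/(εs + |εd|) = 5/14.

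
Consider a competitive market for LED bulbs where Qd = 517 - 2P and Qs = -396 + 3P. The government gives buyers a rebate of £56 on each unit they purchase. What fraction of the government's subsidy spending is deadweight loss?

Pre-subsidy: 517 - 2P = -396 + 3P gives P* = 182.6, Q* = 151.8.
With the rebate, buyers effectively pay Pb = Ps − 56, where Ps is the price sellers receive.
Demand in terms of Ps becomes Qd = 517 − 2(Ps − 56) = 629 - 2Ps. Setting this equal to supply: 629 - 2Ps = -396 + 3Ps, so Ps = 205.
Buyers pay Pb = 205 − 56 = 149; Q' = -396 + 3·205 = 219.
ΔCS = ½(151.8 + 219)(182.6 − 149) = 6229.44; ΔPS = ½(151.8 + 219)(205 − 182.6) = 4152.96.
Government spending = 56 × 219 = 12264.
DWL = ½ × 56 × (219 − 151.8) = 1881.6; fraction = 1881.6 / 12264 = 56/365.

DWL / government spending = 56/365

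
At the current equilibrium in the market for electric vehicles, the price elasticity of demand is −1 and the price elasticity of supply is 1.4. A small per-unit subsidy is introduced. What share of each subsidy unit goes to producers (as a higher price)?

For a small subsidy around the equilibrium, the benefit split depends on the relative slopes, which at a point are proportional to the elasticities.
Buyer share = εs/(εs + |εd|) = 1.4/(1.4 + 1) = 7/12; seller share = |εd|/(εs + |εd|) = 5/12.
So producers capture 5/12 of the subsidy.

Producer share = 5/12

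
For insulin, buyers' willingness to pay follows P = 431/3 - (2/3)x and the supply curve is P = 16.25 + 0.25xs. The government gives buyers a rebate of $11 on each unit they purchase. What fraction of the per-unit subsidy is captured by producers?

Producer share = 3/11

Pre-subsidy: 431/3 - (2/3)x = 16.25 + 0.25x gives x* = 139 and P* = 51.
With the rebate, buyers effectively pay Pb = Ps − 11, where Ps is the price sellers receive.
On the curves, Pb = 431/3 - (2/3)x and Ps = 16.25 + 0.25x; the wedge Ps − Pb = 11 gives 16.25 + 0.25x − (431/3 - (2/3)x) = 11, so x' = 151.
Then Pb = 431/3 − (2/3)·151 = 43 and Ps = 16.25 + 0.25·151 = 54.
Buyers' price falls by P* − Pb = 51 − 43 = 8; sellers' price rises by Ps − P* = 54 − 51 = 3.
So producers capture 3/11 = 3/11 of each unit of subsidy.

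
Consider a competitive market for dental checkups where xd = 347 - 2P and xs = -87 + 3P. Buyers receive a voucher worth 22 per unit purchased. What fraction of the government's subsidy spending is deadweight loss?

DWL / government spending = 22/333

Pre-subsidy: 347 - 2P = -87 + 3P gives P* = 86.8, x* = 173.4.
With the rebate, buyers effectively pay Pb = Ps − 22, where Ps is the price sellers receive.
Demand in terms of Ps becomes xd = 347 − 2(Ps − 22) = 391 - 2Ps. Setting this equal to supply: 391 - 2Ps = -87 + 3Ps, so Ps = 95.6.
Buyers pay Pb = 95.6 − 22 = 73.6; x' = -87 + 3·95.6 = 199.8.
ΔCS = ½(173.4 + 199.8)(86.8 − 73.6) = 2463.12; ΔPS = ½(173.4 + 199.8)(95.6 − 86.8) = 1642.08.
Government spending = 22 × 199.8 = 4395.6.
DWL = ½ × 22 × (199.8 − 173.4) = 290.4; fraction = 290.4 / 4395.6 = 22/333.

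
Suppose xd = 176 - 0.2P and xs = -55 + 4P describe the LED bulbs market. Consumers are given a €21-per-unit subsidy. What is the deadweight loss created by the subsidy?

Deadweight loss = €42

Pre-subsidy: 176 - 0.2P = -55 + 4P gives P* = 55, x* = 165.
With the rebate, buyers effectively pay Pb = Ps − 21, where Ps is the price sellers receive.
Demand in terms of Ps becomes xd = 176 − 0.2(Ps − 21) = 180.2 - 0.2Ps. Setting this equal to supply: 180.2 - 0.2Ps = -55 + 4Ps, so Ps = 56.
Buyers pay Pb = 56 − 21 = 35; x' = -55 + 4·56 = 169.
The subsidy expands output by 169 − 165 = 4 past the efficient level; on those units the gap between marginal cost and willingness to pay runs from 0 up to 21.
DWL = ½ × 21 × 4 = 42.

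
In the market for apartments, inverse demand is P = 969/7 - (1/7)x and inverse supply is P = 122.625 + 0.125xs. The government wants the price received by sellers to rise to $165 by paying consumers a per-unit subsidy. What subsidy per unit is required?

Required subsidy s = $75 per unit

At a seller price of 165, quantity supplied is -981 + 8·165 = 339.
Buyers absorb 339 only when they pay Pb = 969/7 − (1/7)·339 = 90.
s = Ps − Pb = 165 − 90 = 75.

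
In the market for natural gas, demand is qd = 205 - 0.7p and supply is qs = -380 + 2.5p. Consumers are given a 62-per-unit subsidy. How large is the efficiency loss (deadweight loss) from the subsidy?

Pre-subsidy: 205 - 0.7p = -380 + 2.5p gives p* = 182.8125, q* = 77.03125.
With the rebate, buyers effectively pay pb = ps − 62, where ps is the price sellers receive.
Demand in terms of ps becomes qd = 205 − 0.7(ps − 62) = 248.4 - 0.7ps. Setting this equal to supply: 248.4 - 0.7ps = -380 + 2.5ps, so ps = 196.375.
Buyers pay pb = 196.375 − 62 = 134.375; q' = -380 + 2.5·196.375 = 110.9375.
The subsidy expands output by 110.9375 − 77.03125 = 33.90625 past the efficient level; on those units the gap between marginal cost and willingness to pay runs from 0 up to 62.
DWL = ½ × 62 × 33.90625 = 1051.09375.

Deadweight loss = 1051.09375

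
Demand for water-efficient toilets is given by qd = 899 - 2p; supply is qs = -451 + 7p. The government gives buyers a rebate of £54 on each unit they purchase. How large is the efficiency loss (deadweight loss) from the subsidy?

Pre-subsidy: 899 - 2p = -451 + 7p gives p* = 150, q* = 599.
With the rebate, buyers effectively pay pb = ps − 54, where ps is the price sellers receive.
Demand in terms of ps becomes qd = 899 − 2(ps − 54) = 1007 - 2ps. Setting this equal to supply: 1007 - 2ps = -451 + 7ps, so ps = 162.
Buyers pay pb = 162 − 54 = 108; q' = -451 + 7·162 = 683.
The subsidy expands output by 683 − 599 = 84 past the efficient level; on those units the gap between marginal cost and willingness to pay runs from 0 up to 54.
DWL = ½ × 54 × 84 = 2268.

Deadweight loss = £2268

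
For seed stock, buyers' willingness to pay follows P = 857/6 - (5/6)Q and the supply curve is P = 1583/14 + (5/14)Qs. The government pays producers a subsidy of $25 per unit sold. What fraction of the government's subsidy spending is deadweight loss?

Pre-subsidy: 857/6 - (5/6)Q = 1583/14 + (5/14)Q gives Q* = 25 and P* = 122.
With the subsidy, sellers receive Ps = Pb + 25 for each unit, where Pb is the price buyers pay.
On the curves, Pb = 857/6 - (5/6)Q and Ps = 1583/14 + (5/14)Q; the wedge Ps − Pb = 25 gives 1583/14 + (5/14)Q − (857/6 - (5/6)Q) = 25, so Q' = 46.
Then Pb = 857/6 − (5/6)·46 = 104.5 and Ps = 1583/14 + (5/14)·46 = 129.5.
ΔCS = ½(25 + 46)(122 − 104.5) = 621.25; ΔPS = ½(25 + 46)(129.5 − 122) = 266.25.
Government spending = 25 × 46 = 1150.
DWL = ½ × 25 × (46 − 25) = 262.5; fraction = 262.5 / 1150 = 21/92.

DWL / government spending = 21/92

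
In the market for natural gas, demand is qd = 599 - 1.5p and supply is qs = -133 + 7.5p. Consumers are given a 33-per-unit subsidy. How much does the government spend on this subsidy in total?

Pre-subsidy: 599 - 1.5p = -133 + 7.5p gives p* = 244/3, q* = 477.
With the rebate, buyers effectively pay pb = ps − 33, where ps is the price sellers receive.
Demand in terms of ps becomes qd = 599 − 1.5(ps − 33) = 648.5 - 1.5ps. Setting this equal to supply: 648.5 - 1.5ps = -133 + 7.5ps, so ps = 521/6.
Buyers pay pb = 521/6 − 33 = 323/6; q' = -133 + 7.5·(521/6) = 518.25.
Government outlay = subsidy × quantity = 33 × 518.25 = 17102.25.

Government cost = 17102.25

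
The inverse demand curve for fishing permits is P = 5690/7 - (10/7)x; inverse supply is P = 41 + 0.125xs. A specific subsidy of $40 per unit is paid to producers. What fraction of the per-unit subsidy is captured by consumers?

Consumer share = 80/87

Pre-subsidy: 5690/7 - (10/7)x = 41 + 0.125x gives x* = 14408/29 and P* = 2990/29.
With the subsidy, sellers receive Ps = Pb + 40 for each unit, where Pb is the price buyers pay.
On the curves, Pb = 5690/7 - (10/7)x and Ps = 41 + 0.125x; the wedge Ps − Pb = 40 gives 41 + 0.125x − (5690/7 - (10/7)x) = 40, so x' = 45464/87.
Then Pb = 5690/7 − (10/7)·(45464/87) = 5770/87 and Ps = 41 + 0.125·(45464/87) = 9250/87.
Buyers' price falls by P* − Pb = 2990/29 − 5770/87 = 3200/87; sellers' price rises by Ps − P* = 9250/87 − 2990/29 = 280/87.
So consumers capture (3200/87)/40 = 80/87 of each unit of subsidy.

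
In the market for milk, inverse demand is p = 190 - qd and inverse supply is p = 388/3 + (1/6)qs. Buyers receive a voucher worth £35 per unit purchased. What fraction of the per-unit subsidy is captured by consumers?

Pre-subsidy: 190 - q = 388/3 + (1/6)q gives q* = 52 and p* = 138.
With the rebate, buyers effectively pay pb = ps − 35, where ps is the price sellers receive.
On the curves, pb = 190 - q and ps = 388/3 + (1/6)q; the wedge ps − pb = 35 gives 388/3 + (1/6)q − (190 - q) = 35, so q' = 82.
Then pb = 190 − 1·82 = 108 and ps = 388/3 + (1/6)·82 = 143.
Buyers' price falls by p* − pb = 138 − 108 = 30; sellers' price rises by ps − p* = 143 − 138 = 5.
So consumers capture 30/35 = 6/7 of each unit of subsidy.

Consumer share = 6/7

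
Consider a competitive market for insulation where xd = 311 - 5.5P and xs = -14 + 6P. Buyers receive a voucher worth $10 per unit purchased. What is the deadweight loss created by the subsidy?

Deadweight loss = 3300/23

Pre-subsidy: 311 - 5.5P = -14 + 6P gives P* = 650/23, x* = 3578/23.
With the rebate, buyers effectively pay Pb = Ps − 10, where Ps is the price sellers receive.
Demand in terms of Ps becomes xd = 311 − 5.5(Ps − 10) = 366 - 5.5Ps. Setting this equal to supply: 366 - 5.5Ps = -14 + 6Ps, so Ps = 760/23.
Buyers pay Pb = 760/23 − 10 = 530/23; x' = -14 + 6·(760/23) = 4238/23.
The subsidy expands output by 4238/23 − 3578/23 = 660/23 past the efficient level; on those units the gap between marginal cost and willingness to pay runs from 0 up to 10.
DWL = ½ × 10 × 660/23 = 3300/23.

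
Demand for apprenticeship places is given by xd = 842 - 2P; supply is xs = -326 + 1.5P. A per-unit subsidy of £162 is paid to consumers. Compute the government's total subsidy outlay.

Government cost = 355428/7

Pre-subsidy: 842 - 2P = -326 + 1.5P gives P* = 2336/7, x* = 1222/7.
With the rebate, buyers effectively pay Pb = Ps − 162, where Ps is the price sellers receive.
Demand in terms of Ps becomes xd = 842 − 2(Ps − 162) = 1166 - 2Ps. Setting this equal to supply: 1166 - 2Ps = -326 + 1.5Ps, so Ps = 2984/7.
Buyers pay Pb = 2984/7 − 162 = 1850/7; x' = -326 + 1.5·(2984/7) = 2194/7.
Government outlay = subsidy × quantity = 162 × 2194/7 = 355428/7.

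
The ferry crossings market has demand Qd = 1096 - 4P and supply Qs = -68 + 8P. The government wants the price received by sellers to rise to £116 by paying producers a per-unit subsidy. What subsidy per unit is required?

Required subsidy s = £57 per unit

At a seller price of 116, quantity supplied is -68 + 8·116 = 860.
Buyers absorb 860 only when they pay Pb with 1096 − 4·Pb = 860, i.e. Pb = 59.
s = Ps − Pb = 116 − 59 = 57.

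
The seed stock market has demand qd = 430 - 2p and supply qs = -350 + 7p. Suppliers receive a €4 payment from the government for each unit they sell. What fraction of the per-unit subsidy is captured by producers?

Producer share = 2/9

Pre-subsidy: 430 - 2p = -350 + 7p gives p* = 260/3, q* = 770/3.
With the subsidy, sellers receive ps = pb + 4 for each unit, where pb is the price buyers pay.
Supply in terms of pb becomes qs = -350 + 7(pb + 4) = -322 + 7pb. Setting this equal to demand: 430 - 2pb = -322 + 7pb, so pb = 752/9.
Sellers receive ps = 752/9 + 4 = 788/9; q' = 430 − 2·(752/9) = 2366/9.
Buyers' price falls by p* − pb = 260/3 − 752/9 = 28/9; sellers' price rises by ps − p* = 788/9 − 260/3 = 8/9.
So producers capture (8/9)/4 = 2/9 of each unit of subsidy.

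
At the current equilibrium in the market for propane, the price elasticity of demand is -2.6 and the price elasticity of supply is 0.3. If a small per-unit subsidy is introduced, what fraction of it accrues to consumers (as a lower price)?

For a small subsidy around the equilibrium, the benefit split depends on the relative slopes, which at a point are proportional to the elasticities.
Buyer share = εs/(εs + |εd|) = 0.3/(0.3 + 2.6) = 3/29; seller share = |εd|/(εs + |εd|) = 26/29.

Consumer share = 3/29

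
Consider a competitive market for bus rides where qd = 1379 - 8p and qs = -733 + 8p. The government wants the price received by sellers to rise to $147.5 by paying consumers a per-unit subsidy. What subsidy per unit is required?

Required subsidy s = $31 per unit

At a seller price of 147.5, quantity supplied is -733 + 8·147.5 = 447.
Buyers absorb 447 only when they pay pb with 1379 − 8·pb = 447, i.e. pb = 116.5.
s = ps − pb = 147.5 − 116.5 = 31.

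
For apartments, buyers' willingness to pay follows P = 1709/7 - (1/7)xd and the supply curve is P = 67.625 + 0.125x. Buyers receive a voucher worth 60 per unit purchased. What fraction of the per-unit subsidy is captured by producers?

Pre-subsidy: 1709/7 - (1/7)x = 67.625 + 0.125x gives x* = 659 and P* = 150.
With the rebate, buyers effectively pay Pb = Ps − 60, where Ps is the price sellers receive.
On the curves, Pb = 1709/7 - (1/7)x and Ps = 67.625 + 0.125x; the wedge Ps − Pb = 60 gives 67.625 + 0.125x − (1709/7 - (1/7)x) = 60, so x' = 883.
Then Pb = 1709/7 − (1/7)·883 = 118 and Ps = 67.625 + 0.125·883 = 178.
Buyers' price falls by P* − Pb = 150 − 118 = 32; sellers' price rises by Ps − P* = 178 − 150 = 28.
So producers capture 28/60 = 7/15 of each unit of subsidy.

Producer share = 7/15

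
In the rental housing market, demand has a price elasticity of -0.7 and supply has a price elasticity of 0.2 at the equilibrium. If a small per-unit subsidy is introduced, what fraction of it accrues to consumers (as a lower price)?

Consumer share = 2/9

For a small subsidy around the equilibrium, the benefit split depends on the relative slopes, which at a point are proportional to the elasticities.
Buyer share = εs/(εs + |εd|) = 0.2/(0.2 + 0.7) = 2/9; seller share = |εd|/(εs + |εd|) = 7/9.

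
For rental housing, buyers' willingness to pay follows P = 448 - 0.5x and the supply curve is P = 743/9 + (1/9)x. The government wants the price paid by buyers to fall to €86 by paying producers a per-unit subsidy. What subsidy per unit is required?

At a buyer price of 86, quantity demanded is 896 − 2·86 = 724.
Sellers supply 724 only when they receive Ps = 743/9 + (1/9)·724 = 163.
s = Ps − Pb = 163 − 86 = 77.

Required subsidy s = €77 per unit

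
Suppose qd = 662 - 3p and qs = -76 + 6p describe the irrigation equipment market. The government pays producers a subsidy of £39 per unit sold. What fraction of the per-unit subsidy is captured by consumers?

Consumer share = 2/3

Pre-subsidy: 662 - 3p = -76 + 6p gives p* = 82, q* = 416.
With the subsidy, sellers receive ps = pb + 39 for each unit, where pb is the price buyers pay.
Supply in terms of pb becomes qs = -76 + 6(pb + 39) = 158 + 6pb. Setting this equal to demand: 662 - 3pb = 158 + 6pb, so pb = 56.
Sellers receive ps = 56 + 39 = 95; q' = 662 − 3·56 = 494.
Buyers' price falls by p* − pb = 82 − 56 = 26; sellers' price rises by ps − p* = 95 − 82 = 13.
So consumers capture 26/39 = 2/3 of each unit of subsidy.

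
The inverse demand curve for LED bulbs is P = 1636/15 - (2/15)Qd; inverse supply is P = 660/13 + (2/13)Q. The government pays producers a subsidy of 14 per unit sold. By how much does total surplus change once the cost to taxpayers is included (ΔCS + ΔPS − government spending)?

Pre-subsidy: 1636/15 - (2/15)Q = 660/13 + (2/13)Q gives Q* = 203 and P* = 82.
With the subsidy, sellers receive Ps = Pb + 14 for each unit, where Pb is the price buyers pay.
On the curves, Pb = 1636/15 - (2/15)Q and Ps = 660/13 + (2/13)Q; the wedge Ps − Pb = 14 gives 660/13 + (2/13)Q − (1636/15 - (2/15)Q) = 14, so Q' = 251.75.
Then Pb = 1636/15 − (2/15)·251.75 = 75.5 and Ps = 660/13 + (2/13)·251.75 = 89.5.
ΔCS = ½(203 + 251.75)(82 − 75.5) = 1477.9375; ΔPS = ½(203 + 251.75)(89.5 − 82) = 1705.3125.
Government spending = 14 × 251.75 = 3524.5.
Net change = 1477.9375 + 1705.3125 − 3524.5 = -341.25. The loss equals the DWL triangle ½·14·48.75.

Net change in total surplus = -341.25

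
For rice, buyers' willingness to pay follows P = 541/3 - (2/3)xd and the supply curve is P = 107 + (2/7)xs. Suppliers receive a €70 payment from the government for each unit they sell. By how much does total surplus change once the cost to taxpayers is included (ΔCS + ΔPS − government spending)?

Pre-subsidy: 541/3 - (2/3)x = 107 + (2/7)x gives x* = 77 and P* = 129.
With the subsidy, sellers receive Ps = Pb + 70 for each unit, where Pb is the price buyers pay.
On the curves, Pb = 541/3 - (2/3)x and Ps = 107 + (2/7)x; the wedge Ps − Pb = 70 gives 107 + (2/7)x − (541/3 - (2/3)x) = 70, so x' = 150.5.
Then Pb = 541/3 − (2/3)·150.5 = 80 and Ps = 107 + (2/7)·150.5 = 150.
ΔCS = ½(77 + 150.5)(129 − 80) = 5573.75; ΔPS = ½(77 + 150.5)(150 − 129) = 2388.75.
Government spending = 70 × 150.5 = 10535.
Net change = 5573.75 + 2388.75 − 10535 = -2572.5. The loss equals the DWL triangle ½·70·73.5.

Net change in total surplus = -€2572.5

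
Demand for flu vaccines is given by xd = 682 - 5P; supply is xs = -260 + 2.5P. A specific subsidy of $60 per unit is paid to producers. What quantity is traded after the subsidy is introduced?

Pre-subsidy: 682 - 5P = -260 + 2.5P gives P* = 125.6, x* = 54.
With the subsidy, sellers receive Ps = Pb + 60 for each unit, where Pb is the price buyers pay.
Supply in terms of Pb becomes xs = -260 + 2.5(Pb + 60) = -110 + 2.5Pb. Setting this equal to demand: 682 - 5Pb = -110 + 2.5Pb, so Pb = 105.6.
Sellers receive Ps = 105.6 + 60 = 165.6; x' = 682 − 5·105.6 = 154.

x' = 154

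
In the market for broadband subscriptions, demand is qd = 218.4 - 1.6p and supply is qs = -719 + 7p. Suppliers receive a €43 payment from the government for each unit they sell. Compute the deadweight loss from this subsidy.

Deadweight loss = €1204

Pre-subsidy: 218.4 - 1.6p = -719 + 7p gives p* = 109, q* = 44.
With the subsidy, sellers receive ps = pb + 43 for each unit, where pb is the price buyers pay.
Supply in terms of pb becomes qs = -719 + 7(pb + 43) = -418 + 7pb. Setting this equal to demand: 218.4 - 1.6pb = -418 + 7pb, so pb = 74.
Sellers receive ps = 74 + 43 = 117; q' = 218.4 − 1.6·74 = 100.
The subsidy expands output by 100 − 44 = 56 past the efficient level; on those units the gap between marginal cost and willingness to pay runs from 0 up to 43.
DWL = ½ × 43 × 56 = 1204.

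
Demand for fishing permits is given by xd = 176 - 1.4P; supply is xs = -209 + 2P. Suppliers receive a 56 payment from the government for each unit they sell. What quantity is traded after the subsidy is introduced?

x' = 1081/17

Pre-subsidy: 176 - 1.4P = -209 + 2P gives P* = 1925/17, x* = 297/17.
With the subsidy, sellers receive Ps = Pb + 56 for each unit, where Pb is the price buyers pay.
Supply in terms of Pb becomes xs = -209 + 2(Pb + 56) = -97 + 2Pb. Setting this equal to demand: 176 - 1.4Pb = -97 + 2Pb, so Pb = 1365/17.
Sellers receive Ps = 1365/17 + 56 = 2317/17; x' = 176 − 1.4·(1365/17) = 1081/17.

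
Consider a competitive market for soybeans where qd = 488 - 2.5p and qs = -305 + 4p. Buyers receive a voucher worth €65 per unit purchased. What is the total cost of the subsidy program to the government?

Pre-subsidy: 488 - 2.5p = -305 + 4p gives p* = 122, q* = 183.
With the rebate, buyers effectively pay pb = ps − 65, where ps is the price sellers receive.
Demand in terms of ps becomes qd = 488 − 2.5(ps − 65) = 650.5 - 2.5ps. Setting this equal to supply: 650.5 - 2.5ps = -305 + 4ps, so ps = 147.
Buyers pay pb = 147 − 65 = 82; q' = -305 + 4·147 = 283.
Government outlay = subsidy × quantity = 65 × 283 = 18395.

Government cost = €18395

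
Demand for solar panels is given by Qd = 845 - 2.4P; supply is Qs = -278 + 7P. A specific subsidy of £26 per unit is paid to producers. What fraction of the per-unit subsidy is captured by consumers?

Pre-subsidy: 845 - 2.4P = -278 + 7P gives P* = 5615/47, Q* = 26239/47.
With the subsidy, sellers receive Ps = Pb + 26 for each unit, where Pb is the price buyers pay.
Supply in terms of Pb becomes Qs = -278 + 7(Pb + 26) = -96 + 7Pb. Setting this equal to demand: 845 - 2.4Pb = -96 + 7Pb, so Pb = 4705/47.
Sellers receive Ps = 4705/47 + 26 = 5927/47; Q' = 845 − 2.4·(4705/47) = 28423/47.
Buyers' price falls by P* − Pb = 5615/47 − 4705/47 = 910/47; sellers' price rises by Ps − P* = 5927/47 − 5615/47 = 312/47.
So consumers capture (910/47)/26 = 35/47 of each unit of subsidy.

Consumer share = 35/47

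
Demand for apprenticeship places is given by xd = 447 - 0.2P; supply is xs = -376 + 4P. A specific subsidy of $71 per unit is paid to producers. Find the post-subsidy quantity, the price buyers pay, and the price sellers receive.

x' = 1264/3; buyers pay 385/3; sellers receive 598/3

Pre-subsidy: 447 - 0.2P = -376 + 4P gives P* = 4115/21, x* = 8564/21.
With the subsidy, sellers receive Ps = Pb + 71 for each unit, where Pb is the price buyers pay.
Supply in terms of Pb becomes xs = -376 + 4(Pb + 71) = -92 + 4Pb. Setting this equal to demand: 447 - 0.2Pb = -92 + 4Pb, so Pb = 385/3.
Sellers receive Ps = 385/3 + 71 = 598/3; x' = 447 − 0.2·(385/3) = 1264/3.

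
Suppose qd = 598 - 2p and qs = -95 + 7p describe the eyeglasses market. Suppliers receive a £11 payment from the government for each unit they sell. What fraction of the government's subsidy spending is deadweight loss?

Pre-subsidy: 598 - 2p = -95 + 7p gives p* = 77, q* = 444.
With the subsidy, sellers receive ps = pb + 11 for each unit, where pb is the price buyers pay.
Supply in terms of pb becomes qs = -95 + 7(pb + 11) = -18 + 7pb. Setting this equal to demand: 598 - 2pb = -18 + 7pb, so pb = 616/9.
Sellers receive ps = 616/9 + 11 = 715/9; q' = 598 − 2·(616/9) = 4150/9.
ΔCS = ½(444 + 4150/9)(77 − 616/9) = 313621/81; ΔPS = ½(444 + 4150/9)(715/9 − 77) = 89606/81.
Government spending = 11 × 4150/9 = 45650/9.
DWL = ½ × 11 × (4150/9 − 444) = 847/9; fraction = (847/9) / (45650/9) = 77/4150.

DWL / government spending = 77/4150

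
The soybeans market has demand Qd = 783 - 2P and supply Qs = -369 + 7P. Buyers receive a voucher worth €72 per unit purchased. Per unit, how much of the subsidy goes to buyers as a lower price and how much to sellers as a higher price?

Buyers gain €56 per unit; sellers gain €16 per unit

Pre-subsidy: 783 - 2P = -369 + 7P gives P* = 128, Q* = 527.
With the rebate, buyers effectively pay Pb = Ps − 72, where Ps is the price sellers receive.
Demand in terms of Ps becomes Qd = 783 − 2(Ps − 72) = 927 - 2Ps. Setting this equal to supply: 927 - 2Ps = -369 + 7Ps, so Ps = 144.
Buyers pay Pb = 144 − 72 = 72; Q' = -369 + 7·144 = 639.
Buyers' price falls by P* − Pb = 128 − 72 = 56; sellers' price rises by Ps − P* = 144 − 128 = 16.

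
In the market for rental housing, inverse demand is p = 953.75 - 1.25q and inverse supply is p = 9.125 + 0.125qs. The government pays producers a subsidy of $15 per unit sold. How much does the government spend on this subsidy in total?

Government cost = 115155/11

Pre-subsidy: 953.75 - 1.25q = 9.125 + 0.125q gives q* = 687 and p* = 95.
With the subsidy, sellers receive ps = pb + 15 for each unit, where pb is the price buyers pay.
On the curves, pb = 953.75 - 1.25q and ps = 9.125 + 0.125q; the wedge ps − pb = 15 gives 9.125 + 0.125q − (953.75 - 1.25q) = 15, so q' = 7677/11.
Then pb = 953.75 − 1.25·(7677/11) = 895/11 and ps = 9.125 + 0.125·(7677/11) = 1060/11.
Government outlay = subsidy × quantity = 15 × 7677/11 = 115155/11.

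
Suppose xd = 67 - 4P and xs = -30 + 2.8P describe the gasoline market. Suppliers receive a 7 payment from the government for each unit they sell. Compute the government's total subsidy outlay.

Pre-subsidy: 67 - 4P = -30 + 2.8P gives P* = 485/34, x* = 169/17.
With the subsidy, sellers receive Ps = Pb + 7 for each unit, where Pb is the price buyers pay.
Supply in terms of Pb becomes xs = -30 + 2.8(Pb + 7) = -10.4 + 2.8Pb. Setting this equal to demand: 67 - 4Pb = -10.4 + 2.8Pb, so Pb = 387/34.
Sellers receive Ps = 387/34 + 7 = 625/34; x' = 67 − 4·(387/34) = 365/17.
Government outlay = subsidy × quantity = 7 × 365/17 = 2555/17.

Government cost = 2555/17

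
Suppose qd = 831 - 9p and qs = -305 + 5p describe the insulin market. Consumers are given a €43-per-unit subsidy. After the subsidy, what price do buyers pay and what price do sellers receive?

Pre-subsidy: 831 - 9p = -305 + 5p gives p* = 568/7, q* = 705/7.
With the rebate, buyers effectively pay pb = ps − 43, where ps is the price sellers receive.
Demand in terms of ps becomes qd = 831 − 9(ps − 43) = 1218 - 9ps. Setting this equal to supply: 1218 - 9ps = -305 + 5ps, so ps = 1523/14.
Buyers pay pb = 1523/14 − 43 = 921/14; q' = -305 + 5·(1523/14) = 3345/14.

Buyers pay 921/14; sellers receive 1523/14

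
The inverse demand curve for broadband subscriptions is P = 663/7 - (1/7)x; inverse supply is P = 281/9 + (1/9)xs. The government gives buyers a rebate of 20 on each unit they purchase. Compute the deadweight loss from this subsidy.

Deadweight loss = 787.5

Pre-subsidy: 663/7 - (1/7)x = 281/9 + (1/9)x gives x* = 250 and P* = 59.
With the rebate, buyers effectively pay Pb = Ps − 20, where Ps is the price sellers receive.
On the curves, Pb = 663/7 - (1/7)x and Ps = 281/9 + (1/9)x; the wedge Ps − Pb = 20 gives 281/9 + (1/9)x − (663/7 - (1/7)x) = 20, so x' = 328.75.
Then Pb = 663/7 − (1/7)·328.75 = 47.75 and Ps = 281/9 + (1/9)·328.75 = 67.75.
The subsidy expands output by 328.75 − 250 = 78.75 past the efficient level; on those units the gap between marginal cost and willingness to pay runs from 0 up to 20.
DWL = ½ × 20 × 78.75 = 787.5.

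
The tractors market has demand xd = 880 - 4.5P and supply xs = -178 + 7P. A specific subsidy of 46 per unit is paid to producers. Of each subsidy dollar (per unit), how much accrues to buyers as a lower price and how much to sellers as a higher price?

Buyers gain 28 per unit; sellers gain 18 per unit

Pre-subsidy: 880 - 4.5P = -178 + 7P gives P* = 92, x* = 466.
With the subsidy, sellers receive Ps = Pb + 46 for each unit, where Pb is the price buyers pay.
Supply in terms of Pb becomes xs = -178 + 7(Pb + 46) = 144 + 7Pb. Setting this equal to demand: 880 - 4.5Pb = 144 + 7Pb, so Pb = 64.
Sellers receive Ps = 64 + 46 = 110; x' = 880 − 4.5·64 = 592.
Buyers' price falls by P* − Pb = 92 − 64 = 28; sellers' price rises by Ps − P* = 110 − 92 = 18.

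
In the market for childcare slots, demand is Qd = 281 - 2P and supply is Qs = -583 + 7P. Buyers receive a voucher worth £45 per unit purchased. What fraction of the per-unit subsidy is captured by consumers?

Pre-subsidy: 281 - 2P = -583 + 7P gives P* = 96, Q* = 89.
With the rebate, buyers effectively pay Pb = Ps − 45, where Ps is the price sellers receive.
Demand in terms of Ps becomes Qd = 281 − 2(Ps − 45) = 371 - 2Ps. Setting this equal to supply: 371 - 2Ps = -583 + 7Ps, so Ps = 106.
Buyers pay Pb = 106 − 45 = 61; Q' = -583 + 7·106 = 159.
Buyers' price falls by P* − Pb = 96 − 61 = 35; sellers' price rises by Ps − P* = 106 − 96 = 10.
So consumers capture 35/45 = 7/9 of each unit of subsidy.

Consumer share = 7/9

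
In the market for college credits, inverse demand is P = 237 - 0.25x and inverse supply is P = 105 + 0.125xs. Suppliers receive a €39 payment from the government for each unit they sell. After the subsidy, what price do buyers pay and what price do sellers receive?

Buyers pay €123; sellers receive €162

Pre-subsidy: 237 - 0.25x = 105 + 0.125x gives x* = 352 and P* = 149.
With the subsidy, sellers receive Ps = Pb + 39 for each unit, where Pb is the price buyers pay.
On the curves, Pb = 237 - 0.25x and Ps = 105 + 0.125x; the wedge Ps − Pb = 39 gives 105 + 0.125x − (237 - 0.25x) = 39, so x' = 456.
Then Pb = 237 − 0.25·456 = 123 and Ps = 105 + 0.125·456 = 162.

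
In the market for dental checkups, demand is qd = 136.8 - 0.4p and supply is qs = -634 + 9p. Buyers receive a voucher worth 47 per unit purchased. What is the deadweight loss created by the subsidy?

Deadweight loss = 423

Pre-subsidy: 136.8 - 0.4p = -634 + 9p gives p* = 82, q* = 104.
With the rebate, buyers effectively pay pb = ps − 47, where ps is the price sellers receive.
Demand in terms of ps becomes qd = 136.8 − 0.4(ps − 47) = 155.6 - 0.4ps. Setting this equal to supply: 155.6 - 0.4ps = -634 + 9ps, so ps = 84.
Buyers pay pb = 84 − 47 = 37; q' = -634 + 9·84 = 122.
The subsidy expands output by 122 − 104 = 18 past the efficient level; on those units the gap between marginal cost and willingness to pay runs from 0 up to 47.
DWL = ½ × 47 × 18 = 423.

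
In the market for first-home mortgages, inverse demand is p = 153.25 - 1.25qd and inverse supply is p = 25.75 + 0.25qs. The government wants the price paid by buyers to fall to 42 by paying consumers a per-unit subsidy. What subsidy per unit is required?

Required subsidy s = 6 per unit

At a buyer price of 42, quantity demanded is 122.6 − 0.8·42 = 89.
Sellers supply 89 only when they receive ps = 25.75 + 0.25·89 = 48.
s = ps − pb = 48 − 42 = 6.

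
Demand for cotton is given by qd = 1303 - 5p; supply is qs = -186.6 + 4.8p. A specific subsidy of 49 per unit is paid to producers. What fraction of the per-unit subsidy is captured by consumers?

Consumer share = 24/49

Pre-subsidy: 1303 - 5p = -186.6 + 4.8p gives p* = 152, q* = 543.
With the subsidy, sellers receive ps = pb + 49 for each unit, where pb is the price buyers pay.
Supply in terms of pb becomes qs = -186.6 + 4.8(pb + 49) = 48.6 + 4.8pb. Setting this equal to demand: 1303 - 5pb = 48.6 + 4.8pb, so pb = 128.
Sellers receive ps = 128 + 49 = 177; q' = 1303 − 5·128 = 663.
Buyers' price falls by p* − pb = 152 − 128 = 24; sellers' price rises by ps − p* = 177 − 152 = 25.
So consumers capture 24/49 = 24/49 of each unit of subsidy.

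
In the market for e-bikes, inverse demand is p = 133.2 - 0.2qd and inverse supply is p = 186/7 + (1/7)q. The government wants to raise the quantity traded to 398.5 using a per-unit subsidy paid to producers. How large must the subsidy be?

Required subsidy s = 30 per unit

At q = 398.5, from the demand curve buyers pay pb = 133.2 − 0.2·398.5 = 53.5; from the supply curve sellers need ps = 186/7 + (1/7)·398.5 = 83.5.
The subsidy must fill the gap: s = ps − pb = 83.5 − 53.5 = 30.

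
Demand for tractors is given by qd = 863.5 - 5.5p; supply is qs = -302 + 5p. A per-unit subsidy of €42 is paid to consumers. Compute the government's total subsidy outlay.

Pre-subsidy: 863.5 - 5.5p = -302 + 5p gives p* = 111, q* = 253.
With the rebate, buyers effectively pay pb = ps − 42, where ps is the price sellers receive.
Demand in terms of ps becomes qd = 863.5 − 5.5(ps − 42) = 1094.5 - 5.5ps. Setting this equal to supply: 1094.5 - 5.5ps = -302 + 5ps, so ps = 133.
Buyers pay pb = 133 − 42 = 91; q' = -302 + 5·133 = 363.
Government outlay = subsidy × quantity = 42 × 363 = 15246.

Government cost = €15246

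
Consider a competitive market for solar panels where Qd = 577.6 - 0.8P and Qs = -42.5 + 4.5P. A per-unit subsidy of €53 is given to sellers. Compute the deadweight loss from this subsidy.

Deadweight loss = €954

Pre-subsidy: 577.6 - 0.8P = -42.5 + 4.5P gives P* = 117, Q* = 484.
With the subsidy, sellers receive Ps = Pb + 53 for each unit, where Pb is the price buyers pay.
Supply in terms of Pb becomes Qs = -42.5 + 4.5(Pb + 53) = 196 + 4.5Pb. Setting this equal to demand: 577.6 - 0.8Pb = 196 + 4.5Pb, so Pb = 72.
Sellers receive Ps = 72 + 53 = 125; Q' = 577.6 − 0.8·72 = 520.
The subsidy expands output by 520 − 484 = 36 past the efficient level; on those units the gap between marginal cost and willingness to pay runs from 0 up to 53.
DWL = ½ × 53 × 36 = 954.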